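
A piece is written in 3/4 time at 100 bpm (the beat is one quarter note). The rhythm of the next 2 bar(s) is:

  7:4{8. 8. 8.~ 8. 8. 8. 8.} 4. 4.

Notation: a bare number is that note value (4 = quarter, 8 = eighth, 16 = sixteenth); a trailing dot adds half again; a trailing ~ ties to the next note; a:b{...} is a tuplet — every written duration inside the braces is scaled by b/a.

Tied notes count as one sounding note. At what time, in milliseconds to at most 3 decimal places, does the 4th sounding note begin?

1. 0.0ms @ 0 + 257.143ms (3/7)
2. 257.143ms @ 3/7 + 257.143ms (3/7)
3. 514.286ms @ 6/7 + 514.286ms (6/7)
4. 1028.571ms @ 12/7 + 257.143ms (3/7)
5. 1285.714ms @ 15/7 + 257.143ms (3/7)
6. 1542.857ms @ 18/7 + 257.143ms (3/7)
7. 1800.0ms @ 3 + 900.0ms (3/2)
8. 2700.0ms @ 9/2 + 900.0ms (3/2)

note 4 onset = 12/7b = 1028.571ms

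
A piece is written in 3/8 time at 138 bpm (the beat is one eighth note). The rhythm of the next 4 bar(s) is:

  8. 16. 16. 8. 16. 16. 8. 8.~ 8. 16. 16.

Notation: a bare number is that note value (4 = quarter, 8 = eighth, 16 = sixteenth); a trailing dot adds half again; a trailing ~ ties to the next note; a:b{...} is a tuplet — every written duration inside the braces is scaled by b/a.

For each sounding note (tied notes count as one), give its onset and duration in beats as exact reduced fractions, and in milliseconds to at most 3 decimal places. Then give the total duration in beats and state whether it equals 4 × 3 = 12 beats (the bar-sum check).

1) 0.0ms=0b +652.174ms=3/2b
2) 652.174ms=3/2b +326.087ms=3/4b
3) 978.261ms=9/4b +326.087ms=3/4b
4) 1304.348ms=3b +652.174ms=3/2b
5) 1956.522ms=9/2b +326.087ms=3/4b
6) 2282.609ms=21/4b +326.087ms=3/4b
7) 2608.696ms=6b +652.174ms=3/2b
8) 3260.87ms=15/2b +1304.348ms=3b
9) 4565.217ms=21/2b +326.087ms=3/4b
10) 4891.304ms=45/4b +326.087ms=3/4b
Σ=12b of 12 (138bpm 3/8) — PASS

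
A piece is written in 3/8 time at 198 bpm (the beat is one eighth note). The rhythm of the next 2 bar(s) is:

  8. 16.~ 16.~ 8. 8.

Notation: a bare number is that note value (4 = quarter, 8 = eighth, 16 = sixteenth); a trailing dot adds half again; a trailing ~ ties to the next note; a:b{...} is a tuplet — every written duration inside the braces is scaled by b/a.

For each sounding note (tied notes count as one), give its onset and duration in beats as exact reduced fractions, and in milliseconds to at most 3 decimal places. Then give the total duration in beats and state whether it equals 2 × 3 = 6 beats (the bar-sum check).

1) 0.0ms=0b +454.545ms=3/2b
2) 454.545ms=3/2b +909.091ms=3b
3) 1363.636ms=9/2b +454.545ms=3/2b
Σ=6b of 6 (198bpm 3/8) — PASS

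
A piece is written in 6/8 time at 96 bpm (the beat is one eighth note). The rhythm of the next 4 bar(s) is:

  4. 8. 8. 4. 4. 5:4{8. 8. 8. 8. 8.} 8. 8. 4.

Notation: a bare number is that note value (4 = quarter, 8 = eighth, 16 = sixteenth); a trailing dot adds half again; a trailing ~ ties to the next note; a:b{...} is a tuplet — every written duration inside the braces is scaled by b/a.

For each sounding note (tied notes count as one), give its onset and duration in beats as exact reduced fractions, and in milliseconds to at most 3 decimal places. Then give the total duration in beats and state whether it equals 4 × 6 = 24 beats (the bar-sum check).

1) 0.0ms=0b +1875.0ms=3b
2) 1875.0ms=3b +937.5ms=3/2b
3) 2812.5ms=9/2b +937.5ms=3/2b
4) 3750.0ms=6b +1875.0ms=3b
5) 5625.0ms=9b +1875.0ms=3b
6) 7500.0ms=12b +750.0ms=6/5b
7) 8250.0ms=66/5b +750.0ms=6/5b
8) 9000.0ms=72/5b +750.0ms=6/5b
9) 9750.0ms=78/5b +750.0ms=6/5b
10) 10500.0ms=84/5b +750.0ms=6/5b
11) 11250.0ms=18b +937.5ms=3/2b
12) 12187.5ms=39/2b +937.5ms=3/2b
13) 13125.0ms=21b +1875.0ms=3b
Σ=24b of 24 (96bpm 6/8) — PASS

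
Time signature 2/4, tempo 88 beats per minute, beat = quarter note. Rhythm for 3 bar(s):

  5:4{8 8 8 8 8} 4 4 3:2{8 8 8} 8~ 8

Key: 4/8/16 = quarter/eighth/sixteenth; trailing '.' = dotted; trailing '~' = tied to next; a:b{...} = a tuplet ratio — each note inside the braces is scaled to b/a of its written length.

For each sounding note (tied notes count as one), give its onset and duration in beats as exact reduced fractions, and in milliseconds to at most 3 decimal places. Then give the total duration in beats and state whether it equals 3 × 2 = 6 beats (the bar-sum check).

1) 0.0ms=0b +272.727ms=2/5b
2) 272.727ms=2/5b +272.727ms=2/5b
3) 545.455ms=4/5b +272.727ms=2/5b
4) 818.182ms=6/5b +272.727ms=2/5b
5) 1090.909ms=8/5b +272.727ms=2/5b
6) 1363.636ms=2b +681.818ms=1b
7) 2045.455ms=3b +681.818ms=1b
8) 2727.273ms=4b +227.273ms=1/3b
9) 2954.545ms=13/3b +227.273ms=1/3b
10) 3181.818ms=14/3b +227.273ms=1/3b
11) 3409.091ms=5b +681.818ms=1b
Σ=6b of 6 (88bpm 2/4) — PASS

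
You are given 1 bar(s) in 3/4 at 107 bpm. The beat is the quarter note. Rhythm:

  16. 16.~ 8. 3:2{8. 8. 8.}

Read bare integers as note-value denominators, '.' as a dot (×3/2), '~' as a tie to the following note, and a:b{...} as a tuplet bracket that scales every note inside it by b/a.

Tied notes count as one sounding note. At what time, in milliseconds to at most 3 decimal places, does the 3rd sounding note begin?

note 3 onset = 3/2b = 841.121ms

1. 0.0ms @ 0 + 210.28ms (3/8)
2. 210.28ms @ 3/8 + 630.841ms (9/8)
3. 841.121ms @ 3/2 + 280.374ms (1/2)
4. 1121.495ms @ 2 + 280.374ms (1/2)
5. 1401.869ms @ 5/2 + 280.374ms (1/2)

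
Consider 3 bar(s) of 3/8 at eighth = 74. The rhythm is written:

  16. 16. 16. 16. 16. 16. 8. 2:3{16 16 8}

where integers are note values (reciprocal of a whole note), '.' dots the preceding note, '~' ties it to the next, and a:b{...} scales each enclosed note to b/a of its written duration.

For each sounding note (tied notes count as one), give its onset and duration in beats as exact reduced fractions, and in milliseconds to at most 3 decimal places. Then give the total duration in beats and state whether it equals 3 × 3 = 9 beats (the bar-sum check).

1) 0.0ms=0b +608.108ms=3/4b
2) 608.108ms=3/4b +608.108ms=3/4b
3) 1216.216ms=3/2b +608.108ms=3/4b
4) 1824.324ms=9/4b +608.108ms=3/4b
5) 2432.432ms=3b +608.108ms=3/4b
6) 3040.541ms=15/4b +608.108ms=3/4b
7) 3648.649ms=9/2b +1216.216ms=3/2b
8) 4864.865ms=6b +608.108ms=3/4b
9) 5472.973ms=27/4b +608.108ms=3/4b
10) 6081.081ms=15/2b +1216.216ms=3/2b
Σ=9b of 9 (74bpm 3/8) — PASS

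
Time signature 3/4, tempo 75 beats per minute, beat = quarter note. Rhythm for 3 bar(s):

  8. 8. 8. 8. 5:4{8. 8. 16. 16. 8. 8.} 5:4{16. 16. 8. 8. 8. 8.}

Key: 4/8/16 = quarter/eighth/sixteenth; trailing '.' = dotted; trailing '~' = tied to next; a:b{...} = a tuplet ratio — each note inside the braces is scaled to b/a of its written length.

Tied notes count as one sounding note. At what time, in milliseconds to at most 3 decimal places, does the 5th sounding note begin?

1. 0.0ms @ 0 + 600.0ms (3/4)
2. 600.0ms @ 3/4 + 600.0ms (3/4)
3. 1200.0ms @ 3/2 + 600.0ms (3/4)
4. 1800.0ms @ 9/4 + 600.0ms (3/4)
5. 2400.0ms @ 3 + 480.0ms (3/5)
6. 2880.0ms @ 18/5 + 480.0ms (3/5)
7. 3360.0ms @ 21/5 + 240.0ms (3/10)
8. 3600.0ms @ 9/2 + 240.0ms (3/10)
9. 3840.0ms @ 24/5 + 480.0ms (3/5)
10. 4320.0ms @ 27/5 + 480.0ms (3/5)
11. 4800.0ms @ 6 + 240.0ms (3/10)
12. 5040.0ms @ 63/10 + 240.0ms (3/10)
13. 5280.0ms @ 33/5 + 480.0ms (3/5)
14. 5760.0ms @ 36/5 + 480.0ms (3/5)
15. 6240.0ms @ 39/5 + 480.0ms (3/5)
16. 6720.0ms @ 42/5 + 480.0ms (3/5)

note 5 onset = 3b = 2400.0ms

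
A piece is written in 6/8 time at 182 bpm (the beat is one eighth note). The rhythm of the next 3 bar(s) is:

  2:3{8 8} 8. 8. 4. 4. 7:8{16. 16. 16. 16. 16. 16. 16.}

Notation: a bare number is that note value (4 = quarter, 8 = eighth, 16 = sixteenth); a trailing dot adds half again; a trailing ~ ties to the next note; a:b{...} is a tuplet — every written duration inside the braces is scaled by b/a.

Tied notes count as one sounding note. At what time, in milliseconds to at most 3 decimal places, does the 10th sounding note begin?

1. 0.0ms @ 0 + 494.505ms (3/2)
2. 494.505ms @ 3/2 + 494.505ms (3/2)
3. 989.011ms @ 3 + 494.505ms (3/2)
4. 1483.516ms @ 9/2 + 494.505ms (3/2)
5. 1978.022ms @ 6 + 989.011ms (3)
6. 2967.033ms @ 9 + 989.011ms (3)
7. 3956.044ms @ 12 + 282.575ms (6/7)
8. 4238.619ms @ 90/7 + 282.575ms (6/7)
9. 4521.193ms @ 96/7 + 282.575ms (6/7)
10. 4803.768ms @ 102/7 + 282.575ms (6/7)
11. 5086.342ms @ 108/7 + 282.575ms (6/7)
12. 5368.917ms @ 114/7 + 282.575ms (6/7)
13. 5651.491ms @ 120/7 + 282.575ms (6/7)

note 10 onset = 102/7b = 4803.768ms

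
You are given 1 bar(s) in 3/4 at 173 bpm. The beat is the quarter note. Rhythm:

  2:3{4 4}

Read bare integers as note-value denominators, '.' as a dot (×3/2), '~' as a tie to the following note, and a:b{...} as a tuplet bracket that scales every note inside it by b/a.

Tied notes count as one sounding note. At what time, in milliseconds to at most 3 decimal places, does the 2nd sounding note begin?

note 2 onset = 3/2b = 520.231ms

1. 0.0ms @ 0 + 520.231ms (3/2)
2. 520.231ms @ 3/2 + 520.231ms (3/2)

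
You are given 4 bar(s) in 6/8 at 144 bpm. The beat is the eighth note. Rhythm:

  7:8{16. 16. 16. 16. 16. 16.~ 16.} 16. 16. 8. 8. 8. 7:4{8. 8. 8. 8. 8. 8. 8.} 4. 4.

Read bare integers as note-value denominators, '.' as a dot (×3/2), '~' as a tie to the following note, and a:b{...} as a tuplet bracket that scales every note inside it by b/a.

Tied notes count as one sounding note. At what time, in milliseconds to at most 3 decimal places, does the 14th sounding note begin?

1. 0.0ms @ 0 + 357.143ms (6/7)
2. 357.143ms @ 6/7 + 357.143ms (6/7)
3. 714.286ms @ 12/7 + 357.143ms (6/7)
4. 1071.429ms @ 18/7 + 357.143ms (6/7)
5. 1428.571ms @ 24/7 + 357.143ms (6/7)
6. 1785.714ms @ 30/7 + 714.286ms (12/7)
7. 2500.0ms @ 6 + 312.5ms (3/4)
8. 2812.5ms @ 27/4 + 312.5ms (3/4)
9. 3125.0ms @ 15/2 + 625.0ms (3/2)
10. 3750.0ms @ 9 + 625.0ms (3/2)
11. 4375.0ms @ 21/2 + 625.0ms (3/2)
12. 5000.0ms @ 12 + 357.143ms (6/7)
13. 5357.143ms @ 90/7 + 357.143ms (6/7)
14. 5714.286ms @ 96/7 + 357.143ms (6/7)
15. 6071.429ms @ 102/7 + 357.143ms (6/7)
16. 6428.571ms @ 108/7 + 357.143ms (6/7)
17. 6785.714ms @ 114/7 + 357.143ms (6/7)
18. 7142.857ms @ 120/7 + 357.143ms (6/7)
19. 7500.0ms @ 18 + 1250.0ms (3)
20. 8750.0ms @ 21 + 1250.0ms (3)

note 14 onset = 96/7b = 5714.286ms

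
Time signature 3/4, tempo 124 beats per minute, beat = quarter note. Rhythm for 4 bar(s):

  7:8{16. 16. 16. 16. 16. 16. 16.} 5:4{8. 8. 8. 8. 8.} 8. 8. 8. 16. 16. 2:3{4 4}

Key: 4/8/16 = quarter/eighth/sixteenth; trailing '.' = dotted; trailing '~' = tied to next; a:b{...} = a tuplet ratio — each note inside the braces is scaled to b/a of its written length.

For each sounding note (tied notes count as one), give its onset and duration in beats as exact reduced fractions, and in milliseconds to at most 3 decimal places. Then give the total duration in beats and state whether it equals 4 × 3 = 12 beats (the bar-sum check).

1) 0.0ms=0b +207.373ms=3/7b
2) 207.373ms=3/7b +207.373ms=3/7b
3) 414.747ms=6/7b +207.373ms=3/7b
4) 622.12ms=9/7b +207.373ms=3/7b
5) 829.493ms=12/7b +207.373ms=3/7b
6) 1036.866ms=15/7b +207.373ms=3/7b
7) 1244.24ms=18/7b +207.373ms=3/7b
8) 1451.613ms=3b +290.323ms=3/5b
9) 1741.935ms=18/5b +290.323ms=3/5b
10) 2032.258ms=21/5b +290.323ms=3/5b
11) 2322.581ms=24/5b +290.323ms=3/5b
12) 2612.903ms=27/5b +290.323ms=3/5b
13) 2903.226ms=6b +362.903ms=3/4b
14) 3266.129ms=27/4b +362.903ms=3/4b
15) 3629.032ms=15/2b +362.903ms=3/4b
16) 3991.935ms=33/4b +181.452ms=3/8b
17) 4173.387ms=69/8b +181.452ms=3/8b
18) 4354.839ms=9b +725.806ms=3/2b
19) 5080.645ms=21/2b +725.806ms=3/2b
Σ=12b of 12 (124bpm 3/4) — PASS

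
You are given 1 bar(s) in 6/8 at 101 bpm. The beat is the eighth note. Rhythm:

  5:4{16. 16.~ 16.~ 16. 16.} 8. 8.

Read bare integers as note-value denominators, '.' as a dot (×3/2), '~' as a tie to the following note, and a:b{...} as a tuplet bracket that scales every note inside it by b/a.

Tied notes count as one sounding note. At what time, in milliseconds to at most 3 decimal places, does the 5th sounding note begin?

1. 0.0ms @ 0 + 356.436ms (3/5)
2. 356.436ms @ 3/5 + 1069.307ms (9/5)
3. 1425.743ms @ 12/5 + 356.436ms (3/5)
4. 1782.178ms @ 3 + 891.089ms (3/2)
5. 2673.267ms @ 9/2 + 891.089ms (3/2)

note 5 onset = 9/2b = 2673.267ms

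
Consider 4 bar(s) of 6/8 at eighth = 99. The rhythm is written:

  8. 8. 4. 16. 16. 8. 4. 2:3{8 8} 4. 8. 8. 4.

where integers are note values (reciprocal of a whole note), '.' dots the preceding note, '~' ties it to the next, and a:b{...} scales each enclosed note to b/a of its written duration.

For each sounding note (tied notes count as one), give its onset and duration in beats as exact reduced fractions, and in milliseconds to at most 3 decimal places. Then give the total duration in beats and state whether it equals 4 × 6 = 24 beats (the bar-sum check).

1) 0.0ms=0b +909.091ms=3/2b
2) 909.091ms=3/2b +909.091ms=3/2b
3) 1818.182ms=3b +1818.182ms=3b
4) 3636.364ms=6b +454.545ms=3/4b
5) 4090.909ms=27/4b +454.545ms=3/4b
6) 4545.455ms=15/2b +909.091ms=3/2b
7) 5454.545ms=9b +1818.182ms=3b
8) 7272.727ms=12b +909.091ms=3/2b
9) 8181.818ms=27/2b +909.091ms=3/2b
10) 9090.909ms=15b +1818.182ms=3b
11) 10909.091ms=18b +909.091ms=3/2b
12) 11818.182ms=39/2b +909.091ms=3/2b
13) 12727.273ms=21b +1818.182ms=3b
Σ=24b of 24 (99bpm 6/8) — PASS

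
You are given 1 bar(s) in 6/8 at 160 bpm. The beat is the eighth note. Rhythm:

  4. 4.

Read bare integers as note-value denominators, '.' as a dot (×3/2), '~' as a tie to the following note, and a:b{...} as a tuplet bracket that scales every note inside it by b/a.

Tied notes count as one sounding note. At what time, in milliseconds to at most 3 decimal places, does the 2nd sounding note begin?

note 2 onset = 3b = 1125.0ms

1. 0.0ms @ 0 + 1125.0ms (3)
2. 1125.0ms @ 3 + 1125.0ms (3)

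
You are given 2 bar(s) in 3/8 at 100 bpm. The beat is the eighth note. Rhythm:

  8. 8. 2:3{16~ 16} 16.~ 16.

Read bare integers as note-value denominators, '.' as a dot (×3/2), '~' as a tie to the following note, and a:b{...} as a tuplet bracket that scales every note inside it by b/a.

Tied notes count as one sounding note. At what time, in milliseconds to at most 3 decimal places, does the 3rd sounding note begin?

1. 0.0ms @ 0 + 900.0ms (3/2)
2. 900.0ms @ 3/2 + 900.0ms (3/2)
3. 1800.0ms @ 3 + 900.0ms (3/2)
4. 2700.0ms @ 9/2 + 900.0ms (3/2)

note 3 onset = 3b = 1800.0ms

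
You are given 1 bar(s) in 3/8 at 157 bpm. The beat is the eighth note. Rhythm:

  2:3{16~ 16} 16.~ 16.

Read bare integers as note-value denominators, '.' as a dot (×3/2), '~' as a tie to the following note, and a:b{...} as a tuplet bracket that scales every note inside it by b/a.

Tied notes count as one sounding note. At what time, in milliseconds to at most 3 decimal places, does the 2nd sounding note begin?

1. 0.0ms @ 0 + 573.248ms (3/2)
2. 573.248ms @ 3/2 + 573.248ms (3/2)

note 2 onset = 3/2b = 573.248ms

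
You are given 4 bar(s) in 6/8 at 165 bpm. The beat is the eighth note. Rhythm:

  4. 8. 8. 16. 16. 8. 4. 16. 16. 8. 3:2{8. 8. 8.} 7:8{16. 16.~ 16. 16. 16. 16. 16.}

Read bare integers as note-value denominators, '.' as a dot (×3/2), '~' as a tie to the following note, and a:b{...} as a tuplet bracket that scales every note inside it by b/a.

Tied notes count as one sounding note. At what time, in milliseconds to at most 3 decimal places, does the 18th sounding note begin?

note 18 onset = 156/7b = 8103.896ms

1. 0.0ms @ 0 + 1090.909ms (3)
2. 1090.909ms @ 3 + 545.455ms (3/2)
3. 1636.364ms @ 9/2 + 545.455ms (3/2)
4. 2181.818ms @ 6 + 272.727ms (3/4)
5. 2454.545ms @ 27/4 + 272.727ms (3/4)
6. 2727.273ms @ 15/2 + 545.455ms (3/2)
7. 3272.727ms @ 9 + 1090.909ms (3)
8. 4363.636ms @ 12 + 272.727ms (3/4)
9. 4636.364ms @ 51/4 + 272.727ms (3/4)
10. 4909.091ms @ 27/2 + 545.455ms (3/2)
11. 5454.545ms @ 15 + 363.636ms (1)
12. 5818.182ms @ 16 + 363.636ms (1)
13. 6181.818ms @ 17 + 363.636ms (1)
14. 6545.455ms @ 18 + 311.688ms (6/7)
15. 6857.143ms @ 132/7 + 623.377ms (12/7)
16. 7480.519ms @ 144/7 + 311.688ms (6/7)
17. 7792.208ms @ 150/7 + 311.688ms (6/7)
18. 8103.896ms @ 156/7 + 311.688ms (6/7)
19. 8415.584ms @ 162/7 + 311.688ms (6/7)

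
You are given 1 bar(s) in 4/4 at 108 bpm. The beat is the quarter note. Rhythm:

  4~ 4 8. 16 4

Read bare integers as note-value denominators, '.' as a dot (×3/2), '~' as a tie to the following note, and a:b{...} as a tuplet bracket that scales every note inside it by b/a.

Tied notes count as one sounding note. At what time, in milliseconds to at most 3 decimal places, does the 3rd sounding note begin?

note 3 onset = 11/4b = 1527.778ms

1. 0.0ms @ 0 + 1111.111ms (2)
2. 1111.111ms @ 2 + 416.667ms (3/4)
3. 1527.778ms @ 11/4 + 138.889ms (1/4)
4. 1666.667ms @ 3 + 555.556ms (1)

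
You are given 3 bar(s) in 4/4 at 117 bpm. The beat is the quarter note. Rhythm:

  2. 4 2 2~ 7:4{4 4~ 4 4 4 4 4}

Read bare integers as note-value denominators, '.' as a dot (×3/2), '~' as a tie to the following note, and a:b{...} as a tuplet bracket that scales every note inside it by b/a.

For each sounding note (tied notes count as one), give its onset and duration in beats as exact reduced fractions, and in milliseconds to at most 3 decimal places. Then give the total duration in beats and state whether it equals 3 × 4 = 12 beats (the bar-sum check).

1) 0.0ms=0b +1538.462ms=3b
2) 1538.462ms=3b +512.821ms=1b
3) 2051.282ms=4b +1025.641ms=2b
4) 3076.923ms=6b +1318.681ms=18/7b
5) 4395.604ms=60/7b +586.081ms=8/7b
6) 4981.685ms=68/7b +293.04ms=4/7b
7) 5274.725ms=72/7b +293.04ms=4/7b
8) 5567.766ms=76/7b +293.04ms=4/7b
9) 5860.806ms=80/7b +293.04ms=4/7b
Σ=12b of 12 (117bpm 4/4) — PASS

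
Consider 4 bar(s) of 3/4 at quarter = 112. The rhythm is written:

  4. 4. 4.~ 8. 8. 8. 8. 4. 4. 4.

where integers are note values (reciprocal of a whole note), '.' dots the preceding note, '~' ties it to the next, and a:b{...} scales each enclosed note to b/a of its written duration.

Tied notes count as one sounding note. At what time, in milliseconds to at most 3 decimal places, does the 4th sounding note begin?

1. 0.0ms @ 0 + 803.571ms (3/2)
2. 803.571ms @ 3/2 + 803.571ms (3/2)
3. 1607.143ms @ 3 + 1205.357ms (9/4)
4. 2812.5ms @ 21/4 + 401.786ms (3/4)
5. 3214.286ms @ 6 + 401.786ms (3/4)
6. 3616.071ms @ 27/4 + 401.786ms (3/4)
7. 4017.857ms @ 15/2 + 803.571ms (3/2)
8. 4821.429ms @ 9 + 803.571ms (3/2)
9. 5625.0ms @ 21/2 + 803.571ms (3/2)

note 4 onset = 21/4b = 2812.5ms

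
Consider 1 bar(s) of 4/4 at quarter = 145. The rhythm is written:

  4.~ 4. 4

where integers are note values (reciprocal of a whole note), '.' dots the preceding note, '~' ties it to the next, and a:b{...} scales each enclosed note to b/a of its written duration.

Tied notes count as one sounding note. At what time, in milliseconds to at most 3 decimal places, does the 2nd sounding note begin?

1. 0.0ms @ 0 + 1241.379ms (3)
2. 1241.379ms @ 3 + 413.793ms (1)

note 2 onset = 3b = 1241.379ms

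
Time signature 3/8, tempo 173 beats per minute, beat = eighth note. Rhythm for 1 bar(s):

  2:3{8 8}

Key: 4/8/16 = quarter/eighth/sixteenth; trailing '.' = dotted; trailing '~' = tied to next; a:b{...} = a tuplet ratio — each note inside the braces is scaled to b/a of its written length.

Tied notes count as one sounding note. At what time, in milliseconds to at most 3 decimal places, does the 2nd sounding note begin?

1. 0.0ms @ 0 + 520.231ms (3/2)
2. 520.231ms @ 3/2 + 520.231ms (3/2)

note 2 onset = 3/2b = 520.231ms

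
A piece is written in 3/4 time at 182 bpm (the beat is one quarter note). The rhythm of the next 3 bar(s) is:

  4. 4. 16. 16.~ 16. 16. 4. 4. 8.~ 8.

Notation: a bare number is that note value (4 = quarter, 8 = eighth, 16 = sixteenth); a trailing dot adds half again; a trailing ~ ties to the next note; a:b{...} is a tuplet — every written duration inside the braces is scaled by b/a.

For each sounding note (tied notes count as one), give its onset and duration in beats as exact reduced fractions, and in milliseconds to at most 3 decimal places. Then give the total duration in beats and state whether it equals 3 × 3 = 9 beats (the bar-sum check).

1) 0.0ms=0b +494.505ms=3/2b
2) 494.505ms=3/2b +494.505ms=3/2b
3) 989.011ms=3b +123.626ms=3/8b
4) 1112.637ms=27/8b +247.253ms=3/4b
5) 1359.89ms=33/8b +123.626ms=3/8b
6) 1483.516ms=9/2b +494.505ms=3/2b
7) 1978.022ms=6b +494.505ms=3/2b
8) 2472.527ms=15/2b +494.505ms=3/2b
Σ=9b of 9 (182bpm 3/4) — PASS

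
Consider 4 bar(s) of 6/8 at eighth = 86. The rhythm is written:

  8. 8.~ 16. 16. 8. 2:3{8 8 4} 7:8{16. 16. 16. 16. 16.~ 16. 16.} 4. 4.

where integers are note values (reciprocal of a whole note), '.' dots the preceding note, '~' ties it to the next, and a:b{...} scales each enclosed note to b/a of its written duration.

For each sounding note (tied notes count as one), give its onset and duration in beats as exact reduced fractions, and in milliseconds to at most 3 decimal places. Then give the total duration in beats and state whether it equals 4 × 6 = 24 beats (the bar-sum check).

1) 0.0ms=0b +1046.512ms=3/2b
2) 1046.512ms=3/2b +1569.767ms=9/4b
3) 2616.279ms=15/4b +523.256ms=3/4b
4) 3139.535ms=9/2b +1046.512ms=3/2b
5) 4186.047ms=6b +1046.512ms=3/2b
6) 5232.558ms=15/2b +1046.512ms=3/2b
7) 6279.07ms=9b +2093.023ms=3b
8) 8372.093ms=12b +598.007ms=6/7b
9) 8970.1ms=90/7b +598.007ms=6/7b
10) 9568.106ms=96/7b +598.007ms=6/7b
11) 10166.113ms=102/7b +598.007ms=6/7b
12) 10764.12ms=108/7b +1196.013ms=12/7b
13) 11960.133ms=120/7b +598.007ms=6/7b
14) 12558.14ms=18b +2093.023ms=3b
15) 14651.163ms=21b +2093.023ms=3b
Σ=24b of 24 (86bpm 6/8) — PASS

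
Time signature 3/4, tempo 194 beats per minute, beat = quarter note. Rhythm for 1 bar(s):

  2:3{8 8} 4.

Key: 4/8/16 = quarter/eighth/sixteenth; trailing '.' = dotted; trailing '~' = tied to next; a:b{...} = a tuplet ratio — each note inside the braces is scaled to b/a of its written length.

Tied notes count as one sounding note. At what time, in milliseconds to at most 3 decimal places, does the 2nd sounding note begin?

1. 0.0ms @ 0 + 231.959ms (3/4)
2. 231.959ms @ 3/4 + 231.959ms (3/4)
3. 463.918ms @ 3/2 + 463.918ms (3/2)

note 2 onset = 3/4b = 231.959ms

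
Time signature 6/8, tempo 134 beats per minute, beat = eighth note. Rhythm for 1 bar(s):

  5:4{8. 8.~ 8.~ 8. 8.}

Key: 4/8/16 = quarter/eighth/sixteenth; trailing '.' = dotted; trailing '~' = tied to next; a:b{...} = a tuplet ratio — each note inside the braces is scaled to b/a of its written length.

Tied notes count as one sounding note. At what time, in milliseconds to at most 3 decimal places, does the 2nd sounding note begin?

note 2 onset = 6/5b = 537.313ms

1. 0.0ms @ 0 + 537.313ms (6/5)
2. 537.313ms @ 6/5 + 1611.94ms (18/5)
3. 2149.254ms @ 24/5 + 537.313ms (6/5)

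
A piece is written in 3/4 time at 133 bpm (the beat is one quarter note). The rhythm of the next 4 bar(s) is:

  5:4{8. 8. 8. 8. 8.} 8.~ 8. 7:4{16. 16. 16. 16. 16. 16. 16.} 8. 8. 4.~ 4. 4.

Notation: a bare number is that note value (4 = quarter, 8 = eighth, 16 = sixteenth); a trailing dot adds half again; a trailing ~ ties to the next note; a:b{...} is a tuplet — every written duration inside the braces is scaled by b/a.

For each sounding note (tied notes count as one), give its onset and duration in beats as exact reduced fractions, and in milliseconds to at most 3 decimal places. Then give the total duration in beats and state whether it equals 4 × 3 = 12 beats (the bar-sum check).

1) 0.0ms=0b +270.677ms=3/5b
2) 270.677ms=3/5b +270.677ms=3/5b
3) 541.353ms=6/5b +270.677ms=3/5b
4) 812.03ms=9/5b +270.677ms=3/5b
5) 1082.707ms=12/5b +270.677ms=3/5b
6) 1353.383ms=3b +676.692ms=3/2b
7) 2030.075ms=9/2b +96.67ms=3/14b
8) 2126.745ms=33/7b +96.67ms=3/14b
9) 2223.416ms=69/14b +96.67ms=3/14b
10) 2320.086ms=36/7b +96.67ms=3/14b
11) 2416.756ms=75/14b +96.67ms=3/14b
12) 2513.426ms=39/7b +96.67ms=3/14b
13) 2610.097ms=81/14b +96.67ms=3/14b
14) 2706.767ms=6b +338.346ms=3/4b
15) 3045.113ms=27/4b +338.346ms=3/4b
16) 3383.459ms=15/2b +1353.383ms=3b
17) 4736.842ms=21/2b +676.692ms=3/2b
Σ=12b of 12 (133bpm 3/4) — PASS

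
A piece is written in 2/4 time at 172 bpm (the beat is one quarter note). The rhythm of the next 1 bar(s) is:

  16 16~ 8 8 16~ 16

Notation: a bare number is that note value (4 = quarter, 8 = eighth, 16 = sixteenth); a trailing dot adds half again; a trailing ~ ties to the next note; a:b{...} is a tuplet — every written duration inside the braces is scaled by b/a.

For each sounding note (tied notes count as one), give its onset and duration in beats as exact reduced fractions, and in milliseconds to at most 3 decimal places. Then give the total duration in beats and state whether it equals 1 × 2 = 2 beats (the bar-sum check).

1) 0.0ms=0b +87.209ms=1/4b
2) 87.209ms=1/4b +261.628ms=3/4b
3) 348.837ms=1b +174.419ms=1/2b
4) 523.256ms=3/2b +174.419ms=1/2b
Σ=2b of 2 (172bpm 2/4) — PASS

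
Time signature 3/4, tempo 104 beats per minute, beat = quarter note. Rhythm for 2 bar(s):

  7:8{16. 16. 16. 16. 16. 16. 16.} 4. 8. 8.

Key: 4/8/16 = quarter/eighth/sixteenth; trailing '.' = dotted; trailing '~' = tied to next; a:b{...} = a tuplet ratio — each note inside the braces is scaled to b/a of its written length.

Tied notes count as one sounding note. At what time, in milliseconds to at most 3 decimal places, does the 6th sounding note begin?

note 6 onset = 15/7b = 1236.264ms

1. 0.0ms @ 0 + 247.253ms (3/7)
2. 247.253ms @ 3/7 + 247.253ms (3/7)
3. 494.505ms @ 6/7 + 247.253ms (3/7)
4. 741.758ms @ 9/7 + 247.253ms (3/7)
5. 989.011ms @ 12/7 + 247.253ms (3/7)
6. 1236.264ms @ 15/7 + 247.253ms (3/7)
7. 1483.516ms @ 18/7 + 247.253ms (3/7)
8. 1730.769ms @ 3 + 865.385ms (3/2)
9. 2596.154ms @ 9/2 + 432.692ms (3/4)
10. 3028.846ms @ 21/4 + 432.692ms (3/4)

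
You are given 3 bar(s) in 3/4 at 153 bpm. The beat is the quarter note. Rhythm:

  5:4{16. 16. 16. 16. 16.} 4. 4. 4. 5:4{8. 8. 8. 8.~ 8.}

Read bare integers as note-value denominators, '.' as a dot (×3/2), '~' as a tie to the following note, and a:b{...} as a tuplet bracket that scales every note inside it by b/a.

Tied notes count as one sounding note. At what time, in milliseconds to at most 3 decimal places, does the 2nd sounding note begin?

1. 0.0ms @ 0 + 117.647ms (3/10)
2. 117.647ms @ 3/10 + 117.647ms (3/10)
3. 235.294ms @ 3/5 + 117.647ms (3/10)
4. 352.941ms @ 9/10 + 117.647ms (3/10)
5. 470.588ms @ 6/5 + 117.647ms (3/10)
6. 588.235ms @ 3/2 + 588.235ms (3/2)
7. 1176.471ms @ 3 + 588.235ms (3/2)
8. 1764.706ms @ 9/2 + 588.235ms (3/2)
9. 2352.941ms @ 6 + 235.294ms (3/5)
10. 2588.235ms @ 33/5 + 235.294ms (3/5)
11. 2823.529ms @ 36/5 + 235.294ms (3/5)
12. 3058.824ms @ 39/5 + 470.588ms (6/5)

note 2 onset = 3/10b = 117.647ms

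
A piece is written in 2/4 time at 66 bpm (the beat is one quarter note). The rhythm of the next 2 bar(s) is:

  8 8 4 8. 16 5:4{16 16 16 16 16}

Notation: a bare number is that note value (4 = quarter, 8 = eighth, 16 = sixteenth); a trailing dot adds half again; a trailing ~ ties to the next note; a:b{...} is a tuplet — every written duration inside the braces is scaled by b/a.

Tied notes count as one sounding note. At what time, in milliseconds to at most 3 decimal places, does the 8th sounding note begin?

note 8 onset = 17/5b = 3090.909ms

1. 0.0ms @ 0 + 454.545ms (1/2)
2. 454.545ms @ 1/2 + 454.545ms (1/2)
3. 909.091ms @ 1 + 909.091ms (1)
4. 1818.182ms @ 2 + 681.818ms (3/4)
5. 2500.0ms @ 11/4 + 227.273ms (1/4)
6. 2727.273ms @ 3 + 181.818ms (1/5)
7. 2909.091ms @ 16/5 + 181.818ms (1/5)
8. 3090.909ms @ 17/5 + 181.818ms (1/5)
9. 3272.727ms @ 18/5 + 181.818ms (1/5)
10. 3454.545ms @ 19/5 + 181.818ms (1/5)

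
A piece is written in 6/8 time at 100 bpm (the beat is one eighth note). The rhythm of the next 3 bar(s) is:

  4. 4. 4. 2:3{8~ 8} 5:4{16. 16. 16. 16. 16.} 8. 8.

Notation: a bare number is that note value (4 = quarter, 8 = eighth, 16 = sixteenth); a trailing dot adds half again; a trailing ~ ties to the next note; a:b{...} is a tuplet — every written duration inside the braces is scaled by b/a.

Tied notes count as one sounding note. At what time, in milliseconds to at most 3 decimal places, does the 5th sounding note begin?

1. 0.0ms @ 0 + 1800.0ms (3)
2. 1800.0ms @ 3 + 1800.0ms (3)
3. 3600.0ms @ 6 + 1800.0ms (3)
4. 5400.0ms @ 9 + 1800.0ms (3)
5. 7200.0ms @ 12 + 360.0ms (3/5)
6. 7560.0ms @ 63/5 + 360.0ms (3/5)
7. 7920.0ms @ 66/5 + 360.0ms (3/5)
8. 8280.0ms @ 69/5 + 360.0ms (3/5)
9. 8640.0ms @ 72/5 + 360.0ms (3/5)
10. 9000.0ms @ 15 + 900.0ms (3/2)
11. 9900.0ms @ 33/2 + 900.0ms (3/2)

note 5 onset = 12b = 7200.0ms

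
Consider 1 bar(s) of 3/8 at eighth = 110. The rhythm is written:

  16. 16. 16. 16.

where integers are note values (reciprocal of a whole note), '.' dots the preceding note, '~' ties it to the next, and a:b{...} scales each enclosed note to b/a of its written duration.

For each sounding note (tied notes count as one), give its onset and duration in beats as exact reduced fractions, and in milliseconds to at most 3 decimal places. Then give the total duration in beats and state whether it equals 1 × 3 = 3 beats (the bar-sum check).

1) 0.0ms=0b +409.091ms=3/4b
2) 409.091ms=3/4b +409.091ms=3/4b
3) 818.182ms=3/2b +409.091ms=3/4b
4) 1227.273ms=9/4b +409.091ms=3/4b
Σ=3b of 3 (110bpm 3/8) — PASS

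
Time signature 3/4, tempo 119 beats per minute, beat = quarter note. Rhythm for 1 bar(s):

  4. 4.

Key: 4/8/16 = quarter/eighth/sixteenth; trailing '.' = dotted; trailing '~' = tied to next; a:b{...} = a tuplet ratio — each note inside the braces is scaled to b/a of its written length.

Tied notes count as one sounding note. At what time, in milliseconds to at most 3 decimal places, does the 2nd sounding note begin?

1. 0.0ms @ 0 + 756.303ms (3/2)
2. 756.303ms @ 3/2 + 756.303ms (3/2)

note 2 onset = 3/2b = 756.303ms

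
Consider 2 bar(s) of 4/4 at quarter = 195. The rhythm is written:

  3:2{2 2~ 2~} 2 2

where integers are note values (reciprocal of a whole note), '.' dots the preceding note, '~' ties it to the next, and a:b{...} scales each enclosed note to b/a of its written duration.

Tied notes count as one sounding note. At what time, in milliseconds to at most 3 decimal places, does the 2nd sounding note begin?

note 2 onset = 4/3b = 410.256ms

1. 0.0ms @ 0 + 410.256ms (4/3)
2. 410.256ms @ 4/3 + 1435.897ms (14/3)
3. 1846.154ms @ 6 + 615.385ms (2)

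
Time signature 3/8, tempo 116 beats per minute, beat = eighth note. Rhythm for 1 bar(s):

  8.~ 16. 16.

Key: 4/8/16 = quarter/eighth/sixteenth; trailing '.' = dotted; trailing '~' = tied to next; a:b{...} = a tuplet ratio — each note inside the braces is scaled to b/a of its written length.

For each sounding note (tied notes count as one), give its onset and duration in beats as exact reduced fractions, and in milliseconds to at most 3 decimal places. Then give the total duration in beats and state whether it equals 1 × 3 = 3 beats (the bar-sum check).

1) 0.0ms=0b +1163.793ms=9/4b
2) 1163.793ms=9/4b +387.931ms=3/4b
Σ=3b of 3 (116bpm 3/8) — PASS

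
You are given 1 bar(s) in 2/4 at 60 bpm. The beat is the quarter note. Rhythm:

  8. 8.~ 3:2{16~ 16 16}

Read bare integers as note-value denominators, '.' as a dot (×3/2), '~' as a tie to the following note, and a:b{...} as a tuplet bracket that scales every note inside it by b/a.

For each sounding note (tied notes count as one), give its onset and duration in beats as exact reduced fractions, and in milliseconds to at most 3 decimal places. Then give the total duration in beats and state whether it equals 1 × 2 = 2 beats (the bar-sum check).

1) 0.0ms=0b +750.0ms=3/4b
2) 750.0ms=3/4b +1083.333ms=13/12b
3) 1833.333ms=11/6b +166.667ms=1/6b
Σ=2b of 2 (60bpm 2/4) — PASS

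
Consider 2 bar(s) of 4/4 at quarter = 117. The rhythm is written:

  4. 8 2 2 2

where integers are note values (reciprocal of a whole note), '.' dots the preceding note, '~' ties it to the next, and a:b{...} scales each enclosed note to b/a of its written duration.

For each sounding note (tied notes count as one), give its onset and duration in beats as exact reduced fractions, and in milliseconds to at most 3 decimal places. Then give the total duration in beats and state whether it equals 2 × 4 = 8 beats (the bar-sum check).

1) 0.0ms=0b +769.231ms=3/2b
2) 769.231ms=3/2b +256.41ms=1/2b
3) 1025.641ms=2b +1025.641ms=2b
4) 2051.282ms=4b +1025.641ms=2b
5) 3076.923ms=6b +1025.641ms=2b
Σ=8b of 8 (117bpm 4/4) — PASS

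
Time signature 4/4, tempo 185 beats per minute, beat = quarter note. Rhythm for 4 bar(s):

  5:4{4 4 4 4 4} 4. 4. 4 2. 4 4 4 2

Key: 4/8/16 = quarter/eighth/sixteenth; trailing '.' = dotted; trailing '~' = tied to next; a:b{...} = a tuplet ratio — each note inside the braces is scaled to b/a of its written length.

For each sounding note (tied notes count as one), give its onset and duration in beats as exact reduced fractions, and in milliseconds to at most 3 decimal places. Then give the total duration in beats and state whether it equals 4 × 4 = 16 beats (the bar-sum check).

1) 0.0ms=0b +259.459ms=4/5b
2) 259.459ms=4/5b +259.459ms=4/5b
3) 518.919ms=8/5b +259.459ms=4/5b
4) 778.378ms=12/5b +259.459ms=4/5b
5) 1037.838ms=16/5b +259.459ms=4/5b
6) 1297.297ms=4b +486.486ms=3/2b
7) 1783.784ms=11/2b +486.486ms=3/2b
8) 2270.27ms=7b +324.324ms=1b
9) 2594.595ms=8b +972.973ms=3b
10) 3567.568ms=11b +324.324ms=1b
11) 3891.892ms=12b +324.324ms=1b
12) 4216.216ms=13b +324.324ms=1b
13) 4540.541ms=14b +648.649ms=2b
Σ=16b of 16 (185bpm 4/4) — PASS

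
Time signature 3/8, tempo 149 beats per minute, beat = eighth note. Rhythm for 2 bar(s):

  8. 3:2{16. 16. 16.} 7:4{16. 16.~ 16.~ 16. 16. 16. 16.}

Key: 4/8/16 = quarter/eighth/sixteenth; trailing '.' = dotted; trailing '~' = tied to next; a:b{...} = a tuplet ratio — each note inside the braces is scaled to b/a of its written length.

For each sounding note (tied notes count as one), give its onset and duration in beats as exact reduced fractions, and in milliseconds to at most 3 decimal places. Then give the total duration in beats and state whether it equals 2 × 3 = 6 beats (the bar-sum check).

1) 0.0ms=0b +604.027ms=3/2b
2) 604.027ms=3/2b +201.342ms=1/2b
3) 805.369ms=2b +201.342ms=1/2b
4) 1006.711ms=5/2b +201.342ms=1/2b
5) 1208.054ms=3b +172.579ms=3/7b
6) 1380.633ms=24/7b +517.737ms=9/7b
7) 1898.37ms=33/7b +172.579ms=3/7b
8) 2070.949ms=36/7b +172.579ms=3/7b
9) 2243.528ms=39/7b +172.579ms=3/7b
Σ=6b of 6 (149bpm 3/8) — PASS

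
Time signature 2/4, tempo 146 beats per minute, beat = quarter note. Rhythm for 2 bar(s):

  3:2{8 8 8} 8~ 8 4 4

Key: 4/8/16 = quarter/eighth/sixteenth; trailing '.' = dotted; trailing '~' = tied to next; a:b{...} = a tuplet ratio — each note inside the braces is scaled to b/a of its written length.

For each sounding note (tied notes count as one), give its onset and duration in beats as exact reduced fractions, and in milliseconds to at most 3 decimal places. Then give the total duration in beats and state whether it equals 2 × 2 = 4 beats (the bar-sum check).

1) 0.0ms=0b +136.986ms=1/3b
2) 136.986ms=1/3b +136.986ms=1/3b
3) 273.973ms=2/3b +136.986ms=1/3b
4) 410.959ms=1b +410.959ms=1b
5) 821.918ms=2b +410.959ms=1b
6) 1232.877ms=3b +410.959ms=1b
Σ=4b of 4 (146bpm 2/4) — PASS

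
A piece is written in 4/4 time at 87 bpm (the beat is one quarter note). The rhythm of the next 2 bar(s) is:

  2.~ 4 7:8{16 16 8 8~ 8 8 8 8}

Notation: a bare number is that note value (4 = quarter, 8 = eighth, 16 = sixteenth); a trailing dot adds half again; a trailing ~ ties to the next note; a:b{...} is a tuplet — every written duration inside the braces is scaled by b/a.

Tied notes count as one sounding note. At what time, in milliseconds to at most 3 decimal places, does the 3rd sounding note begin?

1. 0.0ms @ 0 + 2758.621ms (4)
2. 2758.621ms @ 4 + 197.044ms (2/7)
3. 2955.665ms @ 30/7 + 197.044ms (2/7)
4. 3152.709ms @ 32/7 + 394.089ms (4/7)
5. 3546.798ms @ 36/7 + 788.177ms (8/7)
6. 4334.975ms @ 44/7 + 394.089ms (4/7)
7. 4729.064ms @ 48/7 + 394.089ms (4/7)
8. 5123.153ms @ 52/7 + 394.089ms (4/7)

note 3 onset = 30/7b = 2955.665ms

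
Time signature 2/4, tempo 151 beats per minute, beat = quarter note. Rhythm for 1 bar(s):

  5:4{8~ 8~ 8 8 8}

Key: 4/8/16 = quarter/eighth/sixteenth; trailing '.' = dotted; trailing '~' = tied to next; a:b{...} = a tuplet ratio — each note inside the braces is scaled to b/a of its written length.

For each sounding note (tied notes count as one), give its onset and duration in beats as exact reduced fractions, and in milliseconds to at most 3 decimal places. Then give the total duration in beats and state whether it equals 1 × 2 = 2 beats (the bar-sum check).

1) 0.0ms=0b +476.821ms=6/5b
2) 476.821ms=6/5b +158.94ms=2/5b
3) 635.762ms=8/5b +158.94ms=2/5b
Σ=2b of 2 (151bpm 2/4) — PASS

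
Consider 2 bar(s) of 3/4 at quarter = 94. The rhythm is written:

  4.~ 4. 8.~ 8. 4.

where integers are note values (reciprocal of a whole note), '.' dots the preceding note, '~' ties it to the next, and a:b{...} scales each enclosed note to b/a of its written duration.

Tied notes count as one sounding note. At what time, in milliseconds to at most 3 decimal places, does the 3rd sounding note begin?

1. 0.0ms @ 0 + 1914.894ms (3)
2. 1914.894ms @ 3 + 957.447ms (3/2)
3. 2872.34ms @ 9/2 + 957.447ms (3/2)

note 3 onset = 9/2b = 2872.34ms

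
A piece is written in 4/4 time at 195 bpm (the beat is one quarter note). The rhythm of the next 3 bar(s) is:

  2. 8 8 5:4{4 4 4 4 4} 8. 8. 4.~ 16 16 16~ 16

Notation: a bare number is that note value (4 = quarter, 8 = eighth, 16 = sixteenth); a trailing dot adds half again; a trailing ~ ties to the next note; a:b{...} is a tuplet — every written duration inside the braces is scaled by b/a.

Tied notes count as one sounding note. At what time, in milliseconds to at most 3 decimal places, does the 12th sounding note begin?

note 12 onset = 45/4b = 3461.538ms

1. 0.0ms @ 0 + 923.077ms (3)
2. 923.077ms @ 3 + 153.846ms (1/2)
3. 1076.923ms @ 7/2 + 153.846ms (1/2)
4. 1230.769ms @ 4 + 246.154ms (4/5)
5. 1476.923ms @ 24/5 + 246.154ms (4/5)
6. 1723.077ms @ 28/5 + 246.154ms (4/5)
7. 1969.231ms @ 32/5 + 246.154ms (4/5)
8. 2215.385ms @ 36/5 + 246.154ms (4/5)
9. 2461.538ms @ 8 + 230.769ms (3/4)
10. 2692.308ms @ 35/4 + 230.769ms (3/4)
11. 2923.077ms @ 19/2 + 538.462ms (7/4)
12. 3461.538ms @ 45/4 + 76.923ms (1/4)
13. 3538.462ms @ 23/2 + 153.846ms (1/2)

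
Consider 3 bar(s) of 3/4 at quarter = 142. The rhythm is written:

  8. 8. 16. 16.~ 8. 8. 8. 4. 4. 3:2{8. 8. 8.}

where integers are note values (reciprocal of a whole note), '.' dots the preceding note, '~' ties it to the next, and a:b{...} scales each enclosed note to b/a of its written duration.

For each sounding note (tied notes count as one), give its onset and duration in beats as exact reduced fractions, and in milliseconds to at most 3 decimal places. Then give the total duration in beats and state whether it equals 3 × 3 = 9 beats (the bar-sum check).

1) 0.0ms=0b +316.901ms=3/4b
2) 316.901ms=3/4b +316.901ms=3/4b
3) 633.803ms=3/2b +158.451ms=3/8b
4) 792.254ms=15/8b +475.352ms=9/8b
5) 1267.606ms=3b +316.901ms=3/4b
6) 1584.507ms=15/4b +316.901ms=3/4b
7) 1901.408ms=9/2b +633.803ms=3/2b
8) 2535.211ms=6b +633.803ms=3/2b
9) 3169.014ms=15/2b +211.268ms=1/2b
10) 3380.282ms=8b +211.268ms=1/2b
11) 3591.549ms=17/2b +211.268ms=1/2b
Σ=9b of 9 (142bpm 3/4) — PASS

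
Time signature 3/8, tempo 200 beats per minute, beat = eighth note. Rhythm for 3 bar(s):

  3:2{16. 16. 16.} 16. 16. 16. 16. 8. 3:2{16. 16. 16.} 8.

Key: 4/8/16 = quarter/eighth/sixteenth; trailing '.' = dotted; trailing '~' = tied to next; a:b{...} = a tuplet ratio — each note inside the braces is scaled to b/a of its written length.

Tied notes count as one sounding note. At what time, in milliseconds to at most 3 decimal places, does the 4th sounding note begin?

note 4 onset = 3/2b = 450.0ms

1. 0.0ms @ 0 + 150.0ms (1/2)
2. 150.0ms @ 1/2 + 150.0ms (1/2)
3. 300.0ms @ 1 + 150.0ms (1/2)
4. 450.0ms @ 3/2 + 225.0ms (3/4)
5. 675.0ms @ 9/4 + 225.0ms (3/4)
6. 900.0ms @ 3 + 225.0ms (3/4)
7. 1125.0ms @ 15/4 + 225.0ms (3/4)
8. 1350.0ms @ 9/2 + 450.0ms (3/2)
9. 1800.0ms @ 6 + 150.0ms (1/2)
10. 1950.0ms @ 13/2 + 150.0ms (1/2)
11. 2100.0ms @ 7 + 150.0ms (1/2)
12. 2250.0ms @ 15/2 + 450.0ms (3/2)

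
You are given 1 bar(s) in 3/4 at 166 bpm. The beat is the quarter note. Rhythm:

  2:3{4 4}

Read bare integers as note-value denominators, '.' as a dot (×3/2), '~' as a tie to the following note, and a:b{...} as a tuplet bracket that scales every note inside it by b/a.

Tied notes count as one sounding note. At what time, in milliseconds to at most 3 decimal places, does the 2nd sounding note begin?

1. 0.0ms @ 0 + 542.169ms (3/2)
2. 542.169ms @ 3/2 + 542.169ms (3/2)

note 2 onset = 3/2b = 542.169ms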